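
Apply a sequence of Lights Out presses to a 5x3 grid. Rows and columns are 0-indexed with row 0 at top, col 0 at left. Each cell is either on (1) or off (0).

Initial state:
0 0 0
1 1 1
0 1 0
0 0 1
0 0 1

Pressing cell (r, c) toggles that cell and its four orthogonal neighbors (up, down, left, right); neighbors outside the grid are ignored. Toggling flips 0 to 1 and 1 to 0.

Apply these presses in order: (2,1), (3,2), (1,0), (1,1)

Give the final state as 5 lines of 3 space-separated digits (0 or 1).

Answer: 1 1 0
1 0 0
0 1 0
0 0 0
0 0 0

Derivation:
After press 1 at (2,1):
0 0 0
1 0 1
1 0 1
0 1 1
0 0 1

After press 2 at (3,2):
0 0 0
1 0 1
1 0 0
0 0 0
0 0 0

After press 3 at (1,0):
1 0 0
0 1 1
0 0 0
0 0 0
0 0 0

After press 4 at (1,1):
1 1 0
1 0 0
0 1 0
0 0 0
0 0 0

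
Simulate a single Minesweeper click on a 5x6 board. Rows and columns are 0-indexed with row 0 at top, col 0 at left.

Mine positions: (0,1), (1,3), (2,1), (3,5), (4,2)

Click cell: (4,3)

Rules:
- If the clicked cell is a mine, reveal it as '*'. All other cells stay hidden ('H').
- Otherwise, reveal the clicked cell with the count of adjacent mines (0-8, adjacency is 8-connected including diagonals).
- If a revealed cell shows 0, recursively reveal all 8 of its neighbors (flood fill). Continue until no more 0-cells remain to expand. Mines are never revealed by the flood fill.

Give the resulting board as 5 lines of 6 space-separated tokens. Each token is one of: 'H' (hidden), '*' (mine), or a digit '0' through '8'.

H H H H H H
H H H H H H
H H H H H H
H H H H H H
H H H 1 H H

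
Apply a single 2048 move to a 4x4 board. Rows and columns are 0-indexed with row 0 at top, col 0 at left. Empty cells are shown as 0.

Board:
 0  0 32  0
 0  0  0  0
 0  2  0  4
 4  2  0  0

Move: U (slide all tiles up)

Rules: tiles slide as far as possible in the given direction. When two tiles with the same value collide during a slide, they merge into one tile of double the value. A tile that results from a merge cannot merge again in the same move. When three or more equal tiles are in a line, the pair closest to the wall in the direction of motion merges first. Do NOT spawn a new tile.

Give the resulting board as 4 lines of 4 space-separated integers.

Answer:  4  4 32  4
 0  0  0  0
 0  0  0  0
 0  0  0  0

Derivation:
Slide up:
col 0: [0, 0, 0, 4] -> [4, 0, 0, 0]
col 1: [0, 0, 2, 2] -> [4, 0, 0, 0]
col 2: [32, 0, 0, 0] -> [32, 0, 0, 0]
col 3: [0, 0, 4, 0] -> [4, 0, 0, 0]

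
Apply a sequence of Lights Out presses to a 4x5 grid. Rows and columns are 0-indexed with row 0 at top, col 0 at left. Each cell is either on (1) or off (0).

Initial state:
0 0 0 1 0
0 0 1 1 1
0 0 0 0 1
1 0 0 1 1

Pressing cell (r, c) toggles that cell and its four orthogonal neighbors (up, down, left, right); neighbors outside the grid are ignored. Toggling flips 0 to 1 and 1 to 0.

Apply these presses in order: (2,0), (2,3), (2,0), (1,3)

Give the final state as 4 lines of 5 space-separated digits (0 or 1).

After press 1 at (2,0):
0 0 0 1 0
1 0 1 1 1
1 1 0 0 1
0 0 0 1 1

After press 2 at (2,3):
0 0 0 1 0
1 0 1 0 1
1 1 1 1 0
0 0 0 0 1

After press 3 at (2,0):
0 0 0 1 0
0 0 1 0 1
0 0 1 1 0
1 0 0 0 1

After press 4 at (1,3):
0 0 0 0 0
0 0 0 1 0
0 0 1 0 0
1 0 0 0 1

Answer: 0 0 0 0 0
0 0 0 1 0
0 0 1 0 0
1 0 0 0 1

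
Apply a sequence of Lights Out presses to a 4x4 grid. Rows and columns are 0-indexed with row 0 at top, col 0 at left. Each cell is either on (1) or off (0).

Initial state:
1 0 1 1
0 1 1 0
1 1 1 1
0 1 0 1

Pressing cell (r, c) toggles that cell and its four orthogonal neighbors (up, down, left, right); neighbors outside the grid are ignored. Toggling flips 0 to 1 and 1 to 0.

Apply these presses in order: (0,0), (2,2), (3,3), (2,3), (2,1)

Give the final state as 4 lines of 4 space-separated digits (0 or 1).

After press 1 at (0,0):
0 1 1 1
1 1 1 0
1 1 1 1
0 1 0 1

After press 2 at (2,2):
0 1 1 1
1 1 0 0
1 0 0 0
0 1 1 1

After press 3 at (3,3):
0 1 1 1
1 1 0 0
1 0 0 1
0 1 0 0

After press 4 at (2,3):
0 1 1 1
1 1 0 1
1 0 1 0
0 1 0 1

After press 5 at (2,1):
0 1 1 1
1 0 0 1
0 1 0 0
0 0 0 1

Answer: 0 1 1 1
1 0 0 1
0 1 0 0
0 0 0 1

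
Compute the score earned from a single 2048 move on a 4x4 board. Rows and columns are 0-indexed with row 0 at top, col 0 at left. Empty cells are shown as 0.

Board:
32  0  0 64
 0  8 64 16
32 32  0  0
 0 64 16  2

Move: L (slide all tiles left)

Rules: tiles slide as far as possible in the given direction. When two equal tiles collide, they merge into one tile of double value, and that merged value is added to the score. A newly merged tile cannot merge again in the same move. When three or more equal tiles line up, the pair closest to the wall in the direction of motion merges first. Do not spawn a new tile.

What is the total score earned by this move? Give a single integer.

Answer: 64

Derivation:
Slide left:
row 0: [32, 0, 0, 64] -> [32, 64, 0, 0]  score +0 (running 0)
row 1: [0, 8, 64, 16] -> [8, 64, 16, 0]  score +0 (running 0)
row 2: [32, 32, 0, 0] -> [64, 0, 0, 0]  score +64 (running 64)
row 3: [0, 64, 16, 2] -> [64, 16, 2, 0]  score +0 (running 64)
Board after move:
32 64  0  0
 8 64 16  0
64  0  0  0
64 16  2  0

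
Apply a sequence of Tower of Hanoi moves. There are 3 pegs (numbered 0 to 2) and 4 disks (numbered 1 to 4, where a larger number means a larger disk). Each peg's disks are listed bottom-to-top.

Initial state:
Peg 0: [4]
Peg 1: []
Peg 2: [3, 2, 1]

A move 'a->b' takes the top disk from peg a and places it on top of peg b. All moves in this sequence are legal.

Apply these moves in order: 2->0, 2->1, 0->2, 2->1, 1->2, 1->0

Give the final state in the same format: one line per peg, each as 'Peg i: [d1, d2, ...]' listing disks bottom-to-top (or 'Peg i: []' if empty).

After move 1 (2->0):
Peg 0: [4, 1]
Peg 1: []
Peg 2: [3, 2]

After move 2 (2->1):
Peg 0: [4, 1]
Peg 1: [2]
Peg 2: [3]

After move 3 (0->2):
Peg 0: [4]
Peg 1: [2]
Peg 2: [3, 1]

After move 4 (2->1):
Peg 0: [4]
Peg 1: [2, 1]
Peg 2: [3]

After move 5 (1->2):
Peg 0: [4]
Peg 1: [2]
Peg 2: [3, 1]

After move 6 (1->0):
Peg 0: [4, 2]
Peg 1: []
Peg 2: [3, 1]

Answer: Peg 0: [4, 2]
Peg 1: []
Peg 2: [3, 1]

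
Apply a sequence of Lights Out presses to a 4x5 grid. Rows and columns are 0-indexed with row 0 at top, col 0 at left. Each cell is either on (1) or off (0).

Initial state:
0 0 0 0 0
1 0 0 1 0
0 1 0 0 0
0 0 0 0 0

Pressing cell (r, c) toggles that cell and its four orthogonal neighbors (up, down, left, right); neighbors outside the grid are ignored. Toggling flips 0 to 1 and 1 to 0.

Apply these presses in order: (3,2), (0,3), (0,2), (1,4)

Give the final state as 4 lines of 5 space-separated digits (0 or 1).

After press 1 at (3,2):
0 0 0 0 0
1 0 0 1 0
0 1 1 0 0
0 1 1 1 0

After press 2 at (0,3):
0 0 1 1 1
1 0 0 0 0
0 1 1 0 0
0 1 1 1 0

After press 3 at (0,2):
0 1 0 0 1
1 0 1 0 0
0 1 1 0 0
0 1 1 1 0

After press 4 at (1,4):
0 1 0 0 0
1 0 1 1 1
0 1 1 0 1
0 1 1 1 0

Answer: 0 1 0 0 0
1 0 1 1 1
0 1 1 0 1
0 1 1 1 0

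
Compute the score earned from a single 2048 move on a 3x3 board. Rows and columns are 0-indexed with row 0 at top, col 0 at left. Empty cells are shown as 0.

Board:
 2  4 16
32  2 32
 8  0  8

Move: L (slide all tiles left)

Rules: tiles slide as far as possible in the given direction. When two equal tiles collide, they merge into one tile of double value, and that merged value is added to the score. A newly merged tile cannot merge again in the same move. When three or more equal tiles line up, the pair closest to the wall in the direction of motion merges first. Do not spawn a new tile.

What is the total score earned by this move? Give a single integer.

Answer: 16

Derivation:
Slide left:
row 0: [2, 4, 16] -> [2, 4, 16]  score +0 (running 0)
row 1: [32, 2, 32] -> [32, 2, 32]  score +0 (running 0)
row 2: [8, 0, 8] -> [16, 0, 0]  score +16 (running 16)
Board after move:
 2  4 16
32  2 32
16  0  0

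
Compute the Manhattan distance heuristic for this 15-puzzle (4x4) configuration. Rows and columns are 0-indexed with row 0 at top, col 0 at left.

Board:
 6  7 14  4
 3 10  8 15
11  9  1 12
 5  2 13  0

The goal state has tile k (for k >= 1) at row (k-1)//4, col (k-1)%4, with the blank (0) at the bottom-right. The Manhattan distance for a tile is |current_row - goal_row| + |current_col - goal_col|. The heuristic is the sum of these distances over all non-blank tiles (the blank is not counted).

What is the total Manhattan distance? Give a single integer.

Tile 6: at (0,0), goal (1,1), distance |0-1|+|0-1| = 2
Tile 7: at (0,1), goal (1,2), distance |0-1|+|1-2| = 2
Tile 14: at (0,2), goal (3,1), distance |0-3|+|2-1| = 4
Tile 4: at (0,3), goal (0,3), distance |0-0|+|3-3| = 0
Tile 3: at (1,0), goal (0,2), distance |1-0|+|0-2| = 3
Tile 10: at (1,1), goal (2,1), distance |1-2|+|1-1| = 1
Tile 8: at (1,2), goal (1,3), distance |1-1|+|2-3| = 1
Tile 15: at (1,3), goal (3,2), distance |1-3|+|3-2| = 3
Tile 11: at (2,0), goal (2,2), distance |2-2|+|0-2| = 2
Tile 9: at (2,1), goal (2,0), distance |2-2|+|1-0| = 1
Tile 1: at (2,2), goal (0,0), distance |2-0|+|2-0| = 4
Tile 12: at (2,3), goal (2,3), distance |2-2|+|3-3| = 0
Tile 5: at (3,0), goal (1,0), distance |3-1|+|0-0| = 2
Tile 2: at (3,1), goal (0,1), distance |3-0|+|1-1| = 3
Tile 13: at (3,2), goal (3,0), distance |3-3|+|2-0| = 2
Sum: 2 + 2 + 4 + 0 + 3 + 1 + 1 + 3 + 2 + 1 + 4 + 0 + 2 + 3 + 2 = 30

Answer: 30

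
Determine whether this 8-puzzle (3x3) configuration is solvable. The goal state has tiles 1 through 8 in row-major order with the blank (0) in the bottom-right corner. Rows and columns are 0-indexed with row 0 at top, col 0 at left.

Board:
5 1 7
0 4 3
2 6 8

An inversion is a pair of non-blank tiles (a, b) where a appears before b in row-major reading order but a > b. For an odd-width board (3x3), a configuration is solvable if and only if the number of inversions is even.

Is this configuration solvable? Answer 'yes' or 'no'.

Answer: no

Derivation:
Inversions (pairs i<j in row-major order where tile[i] > tile[j] > 0): 11
11 is odd, so the puzzle is not solvable.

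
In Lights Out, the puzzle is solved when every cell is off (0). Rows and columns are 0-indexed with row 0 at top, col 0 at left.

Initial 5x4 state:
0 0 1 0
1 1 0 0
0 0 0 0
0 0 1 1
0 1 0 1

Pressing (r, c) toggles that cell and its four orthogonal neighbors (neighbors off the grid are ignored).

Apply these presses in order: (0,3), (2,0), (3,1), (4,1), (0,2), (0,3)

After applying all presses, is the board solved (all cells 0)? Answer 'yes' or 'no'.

After press 1 at (0,3):
0 0 0 1
1 1 0 1
0 0 0 0
0 0 1 1
0 1 0 1

After press 2 at (2,0):
0 0 0 1
0 1 0 1
1 1 0 0
1 0 1 1
0 1 0 1

After press 3 at (3,1):
0 0 0 1
0 1 0 1
1 0 0 0
0 1 0 1
0 0 0 1

After press 4 at (4,1):
0 0 0 1
0 1 0 1
1 0 0 0
0 0 0 1
1 1 1 1

After press 5 at (0,2):
0 1 1 0
0 1 1 1
1 0 0 0
0 0 0 1
1 1 1 1

After press 6 at (0,3):
0 1 0 1
0 1 1 0
1 0 0 0
0 0 0 1
1 1 1 1

Lights still on: 10

Answer: no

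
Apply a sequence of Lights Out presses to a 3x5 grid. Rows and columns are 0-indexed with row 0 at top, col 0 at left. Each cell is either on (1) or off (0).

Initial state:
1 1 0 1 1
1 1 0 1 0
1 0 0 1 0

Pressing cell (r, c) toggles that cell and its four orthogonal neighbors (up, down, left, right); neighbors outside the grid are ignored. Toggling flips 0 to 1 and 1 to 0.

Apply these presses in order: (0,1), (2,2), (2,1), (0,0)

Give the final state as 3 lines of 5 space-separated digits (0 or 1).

Answer: 1 1 1 1 1
0 1 1 1 0
0 0 0 0 0

Derivation:
After press 1 at (0,1):
0 0 1 1 1
1 0 0 1 0
1 0 0 1 0

After press 2 at (2,2):
0 0 1 1 1
1 0 1 1 0
1 1 1 0 0

After press 3 at (2,1):
0 0 1 1 1
1 1 1 1 0
0 0 0 0 0

After press 4 at (0,0):
1 1 1 1 1
0 1 1 1 0
0 0 0 0 0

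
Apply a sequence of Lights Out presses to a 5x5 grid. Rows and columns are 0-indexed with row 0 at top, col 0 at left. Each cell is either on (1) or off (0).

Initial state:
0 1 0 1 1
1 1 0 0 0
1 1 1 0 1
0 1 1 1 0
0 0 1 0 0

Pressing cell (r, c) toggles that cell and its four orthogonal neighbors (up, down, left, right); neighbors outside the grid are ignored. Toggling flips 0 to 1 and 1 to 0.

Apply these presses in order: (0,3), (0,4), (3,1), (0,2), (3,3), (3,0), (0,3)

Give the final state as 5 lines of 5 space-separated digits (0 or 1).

Answer: 0 0 1 1 0
1 1 1 0 1
0 0 1 1 1
0 1 1 0 1
1 1 1 1 0

Derivation:
After press 1 at (0,3):
0 1 1 0 0
1 1 0 1 0
1 1 1 0 1
0 1 1 1 0
0 0 1 0 0

After press 2 at (0,4):
0 1 1 1 1
1 1 0 1 1
1 1 1 0 1
0 1 1 1 0
0 0 1 0 0

After press 3 at (3,1):
0 1 1 1 1
1 1 0 1 1
1 0 1 0 1
1 0 0 1 0
0 1 1 0 0

After press 4 at (0,2):
0 0 0 0 1
1 1 1 1 1
1 0 1 0 1
1 0 0 1 0
0 1 1 0 0

After press 5 at (3,3):
0 0 0 0 1
1 1 1 1 1
1 0 1 1 1
1 0 1 0 1
0 1 1 1 0

After press 6 at (3,0):
0 0 0 0 1
1 1 1 1 1
0 0 1 1 1
0 1 1 0 1
1 1 1 1 0

After press 7 at (0,3):
0 0 1 1 0
1 1 1 0 1
0 0 1 1 1
0 1 1 0 1
1 1 1 1 0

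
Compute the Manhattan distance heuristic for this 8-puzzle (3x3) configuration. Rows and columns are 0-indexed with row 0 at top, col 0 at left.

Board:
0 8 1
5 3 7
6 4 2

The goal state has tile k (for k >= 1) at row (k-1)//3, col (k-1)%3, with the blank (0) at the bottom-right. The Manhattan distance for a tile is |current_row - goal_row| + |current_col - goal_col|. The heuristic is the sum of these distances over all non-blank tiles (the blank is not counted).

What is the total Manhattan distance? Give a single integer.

Answer: 18

Derivation:
Tile 8: at (0,1), goal (2,1), distance |0-2|+|1-1| = 2
Tile 1: at (0,2), goal (0,0), distance |0-0|+|2-0| = 2
Tile 5: at (1,0), goal (1,1), distance |1-1|+|0-1| = 1
Tile 3: at (1,1), goal (0,2), distance |1-0|+|1-2| = 2
Tile 7: at (1,2), goal (2,0), distance |1-2|+|2-0| = 3
Tile 6: at (2,0), goal (1,2), distance |2-1|+|0-2| = 3
Tile 4: at (2,1), goal (1,0), distance |2-1|+|1-0| = 2
Tile 2: at (2,2), goal (0,1), distance |2-0|+|2-1| = 3
Sum: 2 + 2 + 1 + 2 + 3 + 3 + 2 + 3 = 18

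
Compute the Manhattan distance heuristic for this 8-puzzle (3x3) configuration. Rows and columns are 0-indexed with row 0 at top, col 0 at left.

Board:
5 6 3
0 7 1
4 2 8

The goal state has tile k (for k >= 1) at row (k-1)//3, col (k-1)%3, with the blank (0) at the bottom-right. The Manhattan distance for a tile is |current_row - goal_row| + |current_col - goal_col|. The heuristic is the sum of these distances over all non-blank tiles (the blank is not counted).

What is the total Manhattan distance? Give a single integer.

Tile 5: at (0,0), goal (1,1), distance |0-1|+|0-1| = 2
Tile 6: at (0,1), goal (1,2), distance |0-1|+|1-2| = 2
Tile 3: at (0,2), goal (0,2), distance |0-0|+|2-2| = 0
Tile 7: at (1,1), goal (2,0), distance |1-2|+|1-0| = 2
Tile 1: at (1,2), goal (0,0), distance |1-0|+|2-0| = 3
Tile 4: at (2,0), goal (1,0), distance |2-1|+|0-0| = 1
Tile 2: at (2,1), goal (0,1), distance |2-0|+|1-1| = 2
Tile 8: at (2,2), goal (2,1), distance |2-2|+|2-1| = 1
Sum: 2 + 2 + 0 + 2 + 3 + 1 + 2 + 1 = 13

Answer: 13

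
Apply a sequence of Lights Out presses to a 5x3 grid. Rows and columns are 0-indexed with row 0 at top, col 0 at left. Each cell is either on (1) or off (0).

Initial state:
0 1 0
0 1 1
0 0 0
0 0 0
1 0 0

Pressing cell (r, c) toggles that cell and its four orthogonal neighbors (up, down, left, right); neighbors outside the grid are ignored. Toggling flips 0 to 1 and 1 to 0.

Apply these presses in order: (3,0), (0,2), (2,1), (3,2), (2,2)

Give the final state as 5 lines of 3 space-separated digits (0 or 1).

Answer: 0 0 1
0 0 1
0 0 1
1 1 0
0 0 1

Derivation:
After press 1 at (3,0):
0 1 0
0 1 1
1 0 0
1 1 0
0 0 0

After press 2 at (0,2):
0 0 1
0 1 0
1 0 0
1 1 0
0 0 0

After press 3 at (2,1):
0 0 1
0 0 0
0 1 1
1 0 0
0 0 0

After press 4 at (3,2):
0 0 1
0 0 0
0 1 0
1 1 1
0 0 1

After press 5 at (2,2):
0 0 1
0 0 1
0 0 1
1 1 0
0 0 1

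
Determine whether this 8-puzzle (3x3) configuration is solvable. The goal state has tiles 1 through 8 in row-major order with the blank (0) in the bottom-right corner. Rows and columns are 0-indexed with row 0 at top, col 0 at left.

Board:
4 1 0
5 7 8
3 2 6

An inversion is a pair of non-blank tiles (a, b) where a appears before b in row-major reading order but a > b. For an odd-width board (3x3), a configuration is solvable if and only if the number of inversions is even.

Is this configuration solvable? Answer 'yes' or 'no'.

Inversions (pairs i<j in row-major order where tile[i] > tile[j] > 0): 12
12 is even, so the puzzle is solvable.

Answer: yes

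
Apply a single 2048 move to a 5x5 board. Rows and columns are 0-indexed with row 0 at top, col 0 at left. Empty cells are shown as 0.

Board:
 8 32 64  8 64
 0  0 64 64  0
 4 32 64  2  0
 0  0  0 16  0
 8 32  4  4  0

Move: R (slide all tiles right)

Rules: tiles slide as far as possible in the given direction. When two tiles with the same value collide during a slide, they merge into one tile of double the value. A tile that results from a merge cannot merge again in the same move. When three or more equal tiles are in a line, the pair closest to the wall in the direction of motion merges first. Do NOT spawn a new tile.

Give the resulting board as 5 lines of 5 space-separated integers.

Answer:   8  32  64   8  64
  0   0   0   0 128
  0   4  32  64   2
  0   0   0   0  16
  0   0   8  32   8

Derivation:
Slide right:
row 0: [8, 32, 64, 8, 64] -> [8, 32, 64, 8, 64]
row 1: [0, 0, 64, 64, 0] -> [0, 0, 0, 0, 128]
row 2: [4, 32, 64, 2, 0] -> [0, 4, 32, 64, 2]
row 3: [0, 0, 0, 16, 0] -> [0, 0, 0, 0, 16]
row 4: [8, 32, 4, 4, 0] -> [0, 0, 8, 32, 8]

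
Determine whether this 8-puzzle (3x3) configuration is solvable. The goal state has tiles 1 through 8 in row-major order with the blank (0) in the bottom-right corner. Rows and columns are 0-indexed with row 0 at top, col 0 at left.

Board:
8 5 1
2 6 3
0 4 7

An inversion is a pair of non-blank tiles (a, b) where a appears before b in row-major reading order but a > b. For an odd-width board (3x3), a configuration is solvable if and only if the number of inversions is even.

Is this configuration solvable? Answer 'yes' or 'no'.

Answer: no

Derivation:
Inversions (pairs i<j in row-major order where tile[i] > tile[j] > 0): 13
13 is odd, so the puzzle is not solvable.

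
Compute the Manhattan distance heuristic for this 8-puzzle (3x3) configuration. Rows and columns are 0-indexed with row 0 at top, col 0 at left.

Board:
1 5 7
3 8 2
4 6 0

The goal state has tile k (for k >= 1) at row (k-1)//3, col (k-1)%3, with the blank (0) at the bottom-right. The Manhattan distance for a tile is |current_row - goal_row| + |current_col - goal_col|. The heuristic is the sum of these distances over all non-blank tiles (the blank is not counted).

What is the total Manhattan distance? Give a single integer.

Tile 1: at (0,0), goal (0,0), distance |0-0|+|0-0| = 0
Tile 5: at (0,1), goal (1,1), distance |0-1|+|1-1| = 1
Tile 7: at (0,2), goal (2,0), distance |0-2|+|2-0| = 4
Tile 3: at (1,0), goal (0,2), distance |1-0|+|0-2| = 3
Tile 8: at (1,1), goal (2,1), distance |1-2|+|1-1| = 1
Tile 2: at (1,2), goal (0,1), distance |1-0|+|2-1| = 2
Tile 4: at (2,0), goal (1,0), distance |2-1|+|0-0| = 1
Tile 6: at (2,1), goal (1,2), distance |2-1|+|1-2| = 2
Sum: 0 + 1 + 4 + 3 + 1 + 2 + 1 + 2 = 14

Answer: 14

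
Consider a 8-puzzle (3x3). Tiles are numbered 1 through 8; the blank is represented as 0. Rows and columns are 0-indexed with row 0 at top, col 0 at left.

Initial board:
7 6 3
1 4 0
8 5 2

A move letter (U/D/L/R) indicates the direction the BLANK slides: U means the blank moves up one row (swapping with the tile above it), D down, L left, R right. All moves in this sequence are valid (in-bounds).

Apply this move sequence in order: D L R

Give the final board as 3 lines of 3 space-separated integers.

Answer: 7 6 3
1 4 2
8 5 0

Derivation:
After move 1 (D):
7 6 3
1 4 2
8 5 0

After move 2 (L):
7 6 3
1 4 2
8 0 5

After move 3 (R):
7 6 3
1 4 2
8 5 0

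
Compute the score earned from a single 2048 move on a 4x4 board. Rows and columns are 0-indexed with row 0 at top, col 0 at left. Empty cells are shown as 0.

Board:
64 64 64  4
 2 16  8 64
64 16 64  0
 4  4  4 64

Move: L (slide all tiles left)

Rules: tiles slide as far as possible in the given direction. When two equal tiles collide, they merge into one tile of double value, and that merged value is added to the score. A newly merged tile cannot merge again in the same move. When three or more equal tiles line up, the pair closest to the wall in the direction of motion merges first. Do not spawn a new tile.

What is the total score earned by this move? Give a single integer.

Answer: 136

Derivation:
Slide left:
row 0: [64, 64, 64, 4] -> [128, 64, 4, 0]  score +128 (running 128)
row 1: [2, 16, 8, 64] -> [2, 16, 8, 64]  score +0 (running 128)
row 2: [64, 16, 64, 0] -> [64, 16, 64, 0]  score +0 (running 128)
row 3: [4, 4, 4, 64] -> [8, 4, 64, 0]  score +8 (running 136)
Board after move:
128  64   4   0
  2  16   8  64
 64  16  64   0
  8   4  64   0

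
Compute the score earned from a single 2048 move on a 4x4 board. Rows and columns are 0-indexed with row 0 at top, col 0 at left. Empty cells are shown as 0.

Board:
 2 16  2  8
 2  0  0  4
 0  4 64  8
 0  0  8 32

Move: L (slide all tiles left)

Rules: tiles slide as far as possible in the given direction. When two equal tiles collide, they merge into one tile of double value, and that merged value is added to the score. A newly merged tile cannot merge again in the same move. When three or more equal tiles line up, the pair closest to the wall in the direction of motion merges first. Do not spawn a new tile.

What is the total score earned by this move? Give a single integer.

Slide left:
row 0: [2, 16, 2, 8] -> [2, 16, 2, 8]  score +0 (running 0)
row 1: [2, 0, 0, 4] -> [2, 4, 0, 0]  score +0 (running 0)
row 2: [0, 4, 64, 8] -> [4, 64, 8, 0]  score +0 (running 0)
row 3: [0, 0, 8, 32] -> [8, 32, 0, 0]  score +0 (running 0)
Board after move:
 2 16  2  8
 2  4  0  0
 4 64  8  0
 8 32  0  0

Answer: 0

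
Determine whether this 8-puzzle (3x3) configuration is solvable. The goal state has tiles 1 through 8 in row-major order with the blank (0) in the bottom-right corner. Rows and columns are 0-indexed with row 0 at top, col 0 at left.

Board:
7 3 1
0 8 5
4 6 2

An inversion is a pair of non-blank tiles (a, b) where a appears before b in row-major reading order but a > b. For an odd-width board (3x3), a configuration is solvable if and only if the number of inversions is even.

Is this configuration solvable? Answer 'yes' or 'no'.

Answer: yes

Derivation:
Inversions (pairs i<j in row-major order where tile[i] > tile[j] > 0): 16
16 is even, so the puzzle is solvable.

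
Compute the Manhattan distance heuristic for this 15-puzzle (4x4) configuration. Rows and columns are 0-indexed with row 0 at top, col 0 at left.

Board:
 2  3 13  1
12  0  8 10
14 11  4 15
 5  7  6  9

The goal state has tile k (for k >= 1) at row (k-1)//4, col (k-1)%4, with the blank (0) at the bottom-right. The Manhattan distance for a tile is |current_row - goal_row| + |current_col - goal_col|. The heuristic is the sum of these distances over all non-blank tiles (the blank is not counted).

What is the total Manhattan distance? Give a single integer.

Answer: 38

Derivation:
Tile 2: at (0,0), goal (0,1), distance |0-0|+|0-1| = 1
Tile 3: at (0,1), goal (0,2), distance |0-0|+|1-2| = 1
Tile 13: at (0,2), goal (3,0), distance |0-3|+|2-0| = 5
Tile 1: at (0,3), goal (0,0), distance |0-0|+|3-0| = 3
Tile 12: at (1,0), goal (2,3), distance |1-2|+|0-3| = 4
Tile 8: at (1,2), goal (1,3), distance |1-1|+|2-3| = 1
Tile 10: at (1,3), goal (2,1), distance |1-2|+|3-1| = 3
Tile 14: at (2,0), goal (3,1), distance |2-3|+|0-1| = 2
Tile 11: at (2,1), goal (2,2), distance |2-2|+|1-2| = 1
Tile 4: at (2,2), goal (0,3), distance |2-0|+|2-3| = 3
Tile 15: at (2,3), goal (3,2), distance |2-3|+|3-2| = 2
Tile 5: at (3,0), goal (1,0), distance |3-1|+|0-0| = 2
Tile 7: at (3,1), goal (1,2), distance |3-1|+|1-2| = 3
Tile 6: at (3,2), goal (1,1), distance |3-1|+|2-1| = 3
Tile 9: at (3,3), goal (2,0), distance |3-2|+|3-0| = 4
Sum: 1 + 1 + 5 + 3 + 4 + 1 + 3 + 2 + 1 + 3 + 2 + 2 + 3 + 3 + 4 = 38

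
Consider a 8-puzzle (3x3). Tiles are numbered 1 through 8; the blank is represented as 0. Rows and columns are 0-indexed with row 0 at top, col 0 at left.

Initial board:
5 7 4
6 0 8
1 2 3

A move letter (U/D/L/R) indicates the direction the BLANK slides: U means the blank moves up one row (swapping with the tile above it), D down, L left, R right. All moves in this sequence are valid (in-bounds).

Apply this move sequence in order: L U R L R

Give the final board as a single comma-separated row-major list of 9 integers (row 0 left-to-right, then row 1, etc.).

Answer: 7, 0, 4, 5, 6, 8, 1, 2, 3

Derivation:
After move 1 (L):
5 7 4
0 6 8
1 2 3

After move 2 (U):
0 7 4
5 6 8
1 2 3

After move 3 (R):
7 0 4
5 6 8
1 2 3

After move 4 (L):
0 7 4
5 6 8
1 2 3

After move 5 (R):
7 0 4
5 6 8
1 2 3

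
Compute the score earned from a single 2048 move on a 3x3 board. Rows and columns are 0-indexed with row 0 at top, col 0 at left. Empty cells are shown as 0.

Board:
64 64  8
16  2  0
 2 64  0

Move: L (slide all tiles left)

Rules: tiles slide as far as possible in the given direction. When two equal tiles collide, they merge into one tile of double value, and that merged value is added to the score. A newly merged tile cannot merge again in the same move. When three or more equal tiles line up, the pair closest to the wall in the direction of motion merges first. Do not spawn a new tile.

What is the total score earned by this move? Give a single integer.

Answer: 128

Derivation:
Slide left:
row 0: [64, 64, 8] -> [128, 8, 0]  score +128 (running 128)
row 1: [16, 2, 0] -> [16, 2, 0]  score +0 (running 128)
row 2: [2, 64, 0] -> [2, 64, 0]  score +0 (running 128)
Board after move:
128   8   0
 16   2   0
  2  64   0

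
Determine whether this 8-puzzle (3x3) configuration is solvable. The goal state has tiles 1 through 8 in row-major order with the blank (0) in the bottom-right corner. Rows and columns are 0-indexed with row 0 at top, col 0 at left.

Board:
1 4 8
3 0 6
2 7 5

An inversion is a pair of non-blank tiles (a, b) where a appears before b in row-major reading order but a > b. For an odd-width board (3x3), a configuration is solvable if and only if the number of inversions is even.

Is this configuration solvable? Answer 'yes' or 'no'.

Inversions (pairs i<j in row-major order where tile[i] > tile[j] > 0): 11
11 is odd, so the puzzle is not solvable.

Answer: no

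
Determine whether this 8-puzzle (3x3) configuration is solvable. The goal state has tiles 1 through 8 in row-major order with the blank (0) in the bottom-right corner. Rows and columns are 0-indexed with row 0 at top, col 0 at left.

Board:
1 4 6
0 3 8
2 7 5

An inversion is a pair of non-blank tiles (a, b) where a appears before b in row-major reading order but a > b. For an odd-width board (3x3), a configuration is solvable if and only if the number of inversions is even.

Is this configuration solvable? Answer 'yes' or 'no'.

Answer: yes

Derivation:
Inversions (pairs i<j in row-major order where tile[i] > tile[j] > 0): 10
10 is even, so the puzzle is solvable.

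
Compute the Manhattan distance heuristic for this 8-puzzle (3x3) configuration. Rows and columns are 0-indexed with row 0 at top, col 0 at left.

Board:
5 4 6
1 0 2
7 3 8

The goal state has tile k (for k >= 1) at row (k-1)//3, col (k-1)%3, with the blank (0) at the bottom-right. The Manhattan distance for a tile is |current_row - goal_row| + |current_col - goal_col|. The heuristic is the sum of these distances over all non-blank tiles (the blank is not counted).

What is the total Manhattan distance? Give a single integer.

Answer: 12

Derivation:
Tile 5: at (0,0), goal (1,1), distance |0-1|+|0-1| = 2
Tile 4: at (0,1), goal (1,0), distance |0-1|+|1-0| = 2
Tile 6: at (0,2), goal (1,2), distance |0-1|+|2-2| = 1
Tile 1: at (1,0), goal (0,0), distance |1-0|+|0-0| = 1
Tile 2: at (1,2), goal (0,1), distance |1-0|+|2-1| = 2
Tile 7: at (2,0), goal (2,0), distance |2-2|+|0-0| = 0
Tile 3: at (2,1), goal (0,2), distance |2-0|+|1-2| = 3
Tile 8: at (2,2), goal (2,1), distance |2-2|+|2-1| = 1
Sum: 2 + 2 + 1 + 1 + 2 + 0 + 3 + 1 = 12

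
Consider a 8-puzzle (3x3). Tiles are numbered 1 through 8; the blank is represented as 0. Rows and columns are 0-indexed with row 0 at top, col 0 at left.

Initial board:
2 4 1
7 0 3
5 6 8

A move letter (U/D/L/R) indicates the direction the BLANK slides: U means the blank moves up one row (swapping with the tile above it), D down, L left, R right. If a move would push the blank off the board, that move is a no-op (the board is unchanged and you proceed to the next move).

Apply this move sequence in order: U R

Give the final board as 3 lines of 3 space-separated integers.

After move 1 (U):
2 0 1
7 4 3
5 6 8

After move 2 (R):
2 1 0
7 4 3
5 6 8

Answer: 2 1 0
7 4 3
5 6 8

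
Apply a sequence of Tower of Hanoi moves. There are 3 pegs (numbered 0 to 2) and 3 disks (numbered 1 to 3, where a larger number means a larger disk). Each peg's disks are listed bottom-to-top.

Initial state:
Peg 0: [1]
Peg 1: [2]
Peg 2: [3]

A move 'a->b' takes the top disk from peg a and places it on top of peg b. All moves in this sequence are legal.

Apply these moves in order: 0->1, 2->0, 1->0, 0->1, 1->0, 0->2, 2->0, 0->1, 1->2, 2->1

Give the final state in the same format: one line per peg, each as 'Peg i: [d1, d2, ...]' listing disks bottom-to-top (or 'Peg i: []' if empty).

Answer: Peg 0: [3]
Peg 1: [2, 1]
Peg 2: []

Derivation:
After move 1 (0->1):
Peg 0: []
Peg 1: [2, 1]
Peg 2: [3]

After move 2 (2->0):
Peg 0: [3]
Peg 1: [2, 1]
Peg 2: []

After move 3 (1->0):
Peg 0: [3, 1]
Peg 1: [2]
Peg 2: []

After move 4 (0->1):
Peg 0: [3]
Peg 1: [2, 1]
Peg 2: []

After move 5 (1->0):
Peg 0: [3, 1]
Peg 1: [2]
Peg 2: []

After move 6 (0->2):
Peg 0: [3]
Peg 1: [2]
Peg 2: [1]

After move 7 (2->0):
Peg 0: [3, 1]
Peg 1: [2]
Peg 2: []

After move 8 (0->1):
Peg 0: [3]
Peg 1: [2, 1]
Peg 2: []

After move 9 (1->2):
Peg 0: [3]
Peg 1: [2]
Peg 2: [1]

After move 10 (2->1):
Peg 0: [3]
Peg 1: [2, 1]
Peg 2: []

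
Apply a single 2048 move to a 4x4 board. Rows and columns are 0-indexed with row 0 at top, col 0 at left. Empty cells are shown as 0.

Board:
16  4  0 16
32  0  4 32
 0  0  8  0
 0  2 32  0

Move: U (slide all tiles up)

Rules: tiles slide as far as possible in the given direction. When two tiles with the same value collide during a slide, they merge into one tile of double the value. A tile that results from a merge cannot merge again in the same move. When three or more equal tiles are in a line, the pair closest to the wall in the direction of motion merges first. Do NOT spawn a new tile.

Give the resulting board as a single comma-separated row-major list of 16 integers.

Slide up:
col 0: [16, 32, 0, 0] -> [16, 32, 0, 0]
col 1: [4, 0, 0, 2] -> [4, 2, 0, 0]
col 2: [0, 4, 8, 32] -> [4, 8, 32, 0]
col 3: [16, 32, 0, 0] -> [16, 32, 0, 0]

Answer: 16, 4, 4, 16, 32, 2, 8, 32, 0, 0, 32, 0, 0, 0, 0, 0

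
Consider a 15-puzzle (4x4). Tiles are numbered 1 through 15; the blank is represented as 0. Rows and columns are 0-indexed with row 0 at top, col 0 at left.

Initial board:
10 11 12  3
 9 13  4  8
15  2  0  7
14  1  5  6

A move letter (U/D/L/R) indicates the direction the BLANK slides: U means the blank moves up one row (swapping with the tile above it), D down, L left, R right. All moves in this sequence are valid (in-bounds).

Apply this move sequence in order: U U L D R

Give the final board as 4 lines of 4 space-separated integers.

Answer: 10 13 11  3
 9 12  0  8
15  2  4  7
14  1  5  6

Derivation:
After move 1 (U):
10 11 12  3
 9 13  0  8
15  2  4  7
14  1  5  6

After move 2 (U):
10 11  0  3
 9 13 12  8
15  2  4  7
14  1  5  6

After move 3 (L):
10  0 11  3
 9 13 12  8
15  2  4  7
14  1  5  6

After move 4 (D):
10 13 11  3
 9  0 12  8
15  2  4  7
14  1  5  6

After move 5 (R):
10 13 11  3
 9 12  0  8
15  2  4  7
14  1  5  6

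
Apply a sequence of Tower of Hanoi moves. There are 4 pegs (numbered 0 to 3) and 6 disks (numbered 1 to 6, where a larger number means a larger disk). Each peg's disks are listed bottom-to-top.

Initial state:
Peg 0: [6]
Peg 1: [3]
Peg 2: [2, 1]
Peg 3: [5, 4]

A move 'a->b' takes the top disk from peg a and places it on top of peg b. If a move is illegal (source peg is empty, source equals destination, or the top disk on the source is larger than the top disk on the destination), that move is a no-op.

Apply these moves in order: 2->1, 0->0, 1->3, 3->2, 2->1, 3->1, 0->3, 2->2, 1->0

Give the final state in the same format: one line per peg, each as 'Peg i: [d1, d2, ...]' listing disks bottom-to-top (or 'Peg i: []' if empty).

Answer: Peg 0: [6, 1]
Peg 1: [3]
Peg 2: [2]
Peg 3: [5, 4]

Derivation:
After move 1 (2->1):
Peg 0: [6]
Peg 1: [3, 1]
Peg 2: [2]
Peg 3: [5, 4]

After move 2 (0->0):
Peg 0: [6]
Peg 1: [3, 1]
Peg 2: [2]
Peg 3: [5, 4]

After move 3 (1->3):
Peg 0: [6]
Peg 1: [3]
Peg 2: [2]
Peg 3: [5, 4, 1]

After move 4 (3->2):
Peg 0: [6]
Peg 1: [3]
Peg 2: [2, 1]
Peg 3: [5, 4]

After move 5 (2->1):
Peg 0: [6]
Peg 1: [3, 1]
Peg 2: [2]
Peg 3: [5, 4]

After move 6 (3->1):
Peg 0: [6]
Peg 1: [3, 1]
Peg 2: [2]
Peg 3: [5, 4]

After move 7 (0->3):
Peg 0: [6]
Peg 1: [3, 1]
Peg 2: [2]
Peg 3: [5, 4]

After move 8 (2->2):
Peg 0: [6]
Peg 1: [3, 1]
Peg 2: [2]
Peg 3: [5, 4]

After move 9 (1->0):
Peg 0: [6, 1]
Peg 1: [3]
Peg 2: [2]
Peg 3: [5, 4]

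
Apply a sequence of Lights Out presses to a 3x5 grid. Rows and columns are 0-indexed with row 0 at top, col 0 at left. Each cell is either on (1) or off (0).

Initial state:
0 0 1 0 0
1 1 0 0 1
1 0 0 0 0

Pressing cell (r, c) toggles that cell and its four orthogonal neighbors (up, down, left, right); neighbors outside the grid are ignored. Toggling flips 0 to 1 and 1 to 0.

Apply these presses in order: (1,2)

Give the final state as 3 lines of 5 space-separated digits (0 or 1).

Answer: 0 0 0 0 0
1 0 1 1 1
1 0 1 0 0

Derivation:
After press 1 at (1,2):
0 0 0 0 0
1 0 1 1 1
1 0 1 0 0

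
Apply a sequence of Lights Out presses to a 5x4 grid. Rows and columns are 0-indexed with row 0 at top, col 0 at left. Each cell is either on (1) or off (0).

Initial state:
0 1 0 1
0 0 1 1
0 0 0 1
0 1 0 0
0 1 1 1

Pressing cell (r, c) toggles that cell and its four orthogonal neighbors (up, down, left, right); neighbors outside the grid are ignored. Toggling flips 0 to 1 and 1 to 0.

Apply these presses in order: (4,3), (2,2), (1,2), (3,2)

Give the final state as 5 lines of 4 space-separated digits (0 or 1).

Answer: 0 1 1 1
0 1 1 0
0 1 1 0
0 0 0 0
0 1 1 0

Derivation:
After press 1 at (4,3):
0 1 0 1
0 0 1 1
0 0 0 1
0 1 0 1
0 1 0 0

After press 2 at (2,2):
0 1 0 1
0 0 0 1
0 1 1 0
0 1 1 1
0 1 0 0

After press 3 at (1,2):
0 1 1 1
0 1 1 0
0 1 0 0
0 1 1 1
0 1 0 0

After press 4 at (3,2):
0 1 1 1
0 1 1 0
0 1 1 0
0 0 0 0
0 1 1 0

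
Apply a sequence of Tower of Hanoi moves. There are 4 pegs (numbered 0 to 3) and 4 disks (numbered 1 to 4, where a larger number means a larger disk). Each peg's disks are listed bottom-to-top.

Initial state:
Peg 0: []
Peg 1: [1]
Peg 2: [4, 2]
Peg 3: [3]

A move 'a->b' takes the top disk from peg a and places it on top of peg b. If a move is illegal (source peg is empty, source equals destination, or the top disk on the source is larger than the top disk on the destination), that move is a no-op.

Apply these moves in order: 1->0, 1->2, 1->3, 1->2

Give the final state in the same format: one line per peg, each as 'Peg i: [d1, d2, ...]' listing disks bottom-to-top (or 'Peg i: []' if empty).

After move 1 (1->0):
Peg 0: [1]
Peg 1: []
Peg 2: [4, 2]
Peg 3: [3]

After move 2 (1->2):
Peg 0: [1]
Peg 1: []
Peg 2: [4, 2]
Peg 3: [3]

After move 3 (1->3):
Peg 0: [1]
Peg 1: []
Peg 2: [4, 2]
Peg 3: [3]

After move 4 (1->2):
Peg 0: [1]
Peg 1: []
Peg 2: [4, 2]
Peg 3: [3]

Answer: Peg 0: [1]
Peg 1: []
Peg 2: [4, 2]
Peg 3: [3]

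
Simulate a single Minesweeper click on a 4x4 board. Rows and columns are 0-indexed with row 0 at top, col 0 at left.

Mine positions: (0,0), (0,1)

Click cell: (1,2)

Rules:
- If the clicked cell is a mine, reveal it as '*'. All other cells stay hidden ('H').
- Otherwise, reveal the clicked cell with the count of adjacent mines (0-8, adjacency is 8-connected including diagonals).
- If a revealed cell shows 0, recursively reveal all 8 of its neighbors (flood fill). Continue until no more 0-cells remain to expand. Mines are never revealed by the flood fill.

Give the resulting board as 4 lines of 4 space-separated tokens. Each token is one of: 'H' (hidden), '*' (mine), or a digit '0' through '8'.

H H H H
H H 1 H
H H H H
H H H H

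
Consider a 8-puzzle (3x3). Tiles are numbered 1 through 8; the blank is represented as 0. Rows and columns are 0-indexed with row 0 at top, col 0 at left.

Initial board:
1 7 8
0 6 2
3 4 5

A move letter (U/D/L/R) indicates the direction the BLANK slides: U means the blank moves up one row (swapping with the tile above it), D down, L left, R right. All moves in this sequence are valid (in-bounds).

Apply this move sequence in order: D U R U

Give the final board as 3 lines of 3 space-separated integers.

Answer: 1 0 8
6 7 2
3 4 5

Derivation:
After move 1 (D):
1 7 8
3 6 2
0 4 5

After move 2 (U):
1 7 8
0 6 2
3 4 5

After move 3 (R):
1 7 8
6 0 2
3 4 5

After move 4 (U):
1 0 8
6 7 2
3 4 5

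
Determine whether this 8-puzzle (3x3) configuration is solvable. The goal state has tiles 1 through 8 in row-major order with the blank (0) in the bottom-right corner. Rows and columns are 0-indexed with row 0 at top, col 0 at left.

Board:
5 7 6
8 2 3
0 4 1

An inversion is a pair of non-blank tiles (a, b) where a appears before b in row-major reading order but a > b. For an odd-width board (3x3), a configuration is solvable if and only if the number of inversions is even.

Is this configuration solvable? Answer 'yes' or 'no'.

Answer: yes

Derivation:
Inversions (pairs i<j in row-major order where tile[i] > tile[j] > 0): 20
20 is even, so the puzzle is solvable.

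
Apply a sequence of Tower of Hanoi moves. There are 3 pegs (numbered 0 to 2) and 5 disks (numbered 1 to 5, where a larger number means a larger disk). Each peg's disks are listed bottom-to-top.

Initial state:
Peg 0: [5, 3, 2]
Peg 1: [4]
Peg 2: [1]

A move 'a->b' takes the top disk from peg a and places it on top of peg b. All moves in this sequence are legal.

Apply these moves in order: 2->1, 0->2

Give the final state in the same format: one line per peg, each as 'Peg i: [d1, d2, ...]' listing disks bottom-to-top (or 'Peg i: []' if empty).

Answer: Peg 0: [5, 3]
Peg 1: [4, 1]
Peg 2: [2]

Derivation:
After move 1 (2->1):
Peg 0: [5, 3, 2]
Peg 1: [4, 1]
Peg 2: []

After move 2 (0->2):
Peg 0: [5, 3]
Peg 1: [4, 1]
Peg 2: [2]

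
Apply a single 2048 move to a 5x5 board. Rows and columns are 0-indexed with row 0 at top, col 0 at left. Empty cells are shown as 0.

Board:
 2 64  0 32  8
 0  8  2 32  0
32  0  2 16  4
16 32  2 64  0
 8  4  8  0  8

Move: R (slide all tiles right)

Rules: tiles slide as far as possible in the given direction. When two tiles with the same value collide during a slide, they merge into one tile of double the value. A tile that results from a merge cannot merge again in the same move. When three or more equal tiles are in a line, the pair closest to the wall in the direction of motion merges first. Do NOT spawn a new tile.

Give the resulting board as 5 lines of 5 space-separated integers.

Answer:  0  2 64 32  8
 0  0  8  2 32
 0 32  2 16  4
 0 16 32  2 64
 0  0  8  4 16

Derivation:
Slide right:
row 0: [2, 64, 0, 32, 8] -> [0, 2, 64, 32, 8]
row 1: [0, 8, 2, 32, 0] -> [0, 0, 8, 2, 32]
row 2: [32, 0, 2, 16, 4] -> [0, 32, 2, 16, 4]
row 3: [16, 32, 2, 64, 0] -> [0, 16, 32, 2, 64]
row 4: [8, 4, 8, 0, 8] -> [0, 0, 8, 4, 16]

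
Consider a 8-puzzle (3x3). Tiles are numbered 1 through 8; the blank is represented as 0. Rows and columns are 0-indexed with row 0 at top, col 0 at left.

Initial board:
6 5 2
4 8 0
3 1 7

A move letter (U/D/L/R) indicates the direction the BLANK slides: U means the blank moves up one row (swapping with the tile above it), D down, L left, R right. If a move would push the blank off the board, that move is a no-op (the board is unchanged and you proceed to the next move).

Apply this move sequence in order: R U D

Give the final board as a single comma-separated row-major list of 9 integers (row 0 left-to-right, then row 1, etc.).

After move 1 (R):
6 5 2
4 8 0
3 1 7

After move 2 (U):
6 5 0
4 8 2
3 1 7

After move 3 (D):
6 5 2
4 8 0
3 1 7

Answer: 6, 5, 2, 4, 8, 0, 3, 1, 7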